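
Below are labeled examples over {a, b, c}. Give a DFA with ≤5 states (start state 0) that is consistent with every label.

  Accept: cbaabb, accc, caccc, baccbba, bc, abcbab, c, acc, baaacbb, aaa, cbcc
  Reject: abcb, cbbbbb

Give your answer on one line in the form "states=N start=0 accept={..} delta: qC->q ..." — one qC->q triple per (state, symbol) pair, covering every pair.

State merging on the prefix tree: take the shortest (then alphabetical) example prefix whose next move is undefined and point that move at state 0, else 1, else 2, ...; a target is out if some Accept/Reject pair would then sit in one state with the same input left (inseparable). If every existing state is out, open a new one.
a: 0a undefined. 0a->0: ok.
b: 0b undefined. 0b->0: ok.
c: 0c undefined. 0c->0: no, cbaabb/abcb meet in 0. Open state 1: 0c->1.
ca: 1a undefined. 1a->0: ok.
cb: 1b undefined. 1b->0: no, cbaabb/abcb meet in 0. 1b->1: no, bc/abcb meet in 1. Open state 2: 1b->2.
acc: 1c undefined. 1c->0: ok.
cba: 2a undefined. 2a->0: ok.
cbb: 2b undefined. 2b->0: no, cbaabb/cbbbbb meet in 0. 2b->1: ok.
cbc: 2c undefined. 2c->0: ok.
All examples now run through 3 states with every (state, symbol) defined. Accept strings end in {0,1}, Reject strings end in {2}; accept={0,1}.

states=3 start=0 accept={0,1} delta: 0a->0 0b->0 0c->1 1a->0 1b->2 1c->0 2a->0 2b->1 2c->0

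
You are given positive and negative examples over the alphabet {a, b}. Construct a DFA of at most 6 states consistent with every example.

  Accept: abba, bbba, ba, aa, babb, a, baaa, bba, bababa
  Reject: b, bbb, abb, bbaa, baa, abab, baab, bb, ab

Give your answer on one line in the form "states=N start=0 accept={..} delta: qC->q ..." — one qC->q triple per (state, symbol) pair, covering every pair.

Grow the machine one transition at a time. Run the examples from 0; the earliest place one falls off (shortest prefix, ties alphabetical) gets sent to the lowest-numbered state that keeps every Accept/Reject pair distinguishable — a pair clashes when both reach the same state with identical unread suffix — and to a fresh state only if none does.
a: 0a undefined. 0a->0: ok.
b: 0b undefined. 0b->0: no, abba/b meet in 0. Open state 1: 0b->1.
ba: 1a undefined. 1a->0: no, ba/baa meet in 0. 1a->1: no, ba/b meet in 1. Open state 2: 1a->2.
bb: 1b undefined. 1b->0: no, abba/abb meet in 0. 1b->1: ok.
baa: 2a undefined. 2a->0: no, aa/bbaa meet in 0. 2a->1: ok.
bab: 2b undefined. 2b->0: no, aa/abab meet in 0. 2b->1: no, babb/b meet in 1. 2b->2: no, abba/abab meet in 2. Open state 3: 2b->3.
baba: 3a undefined. 3a->0: ok.
babb: 3b undefined. 3b->0: ok.
All examples now run through 4 states with every (state, symbol) defined. Accept strings end in {0,2}, Reject strings end in {1,3}; accept={0,2}.

states=4 start=0 accept={0,2} delta: 0a->0 0b->1 1a->2 1b->1 2a->1 2b->3 3a->0 3b->0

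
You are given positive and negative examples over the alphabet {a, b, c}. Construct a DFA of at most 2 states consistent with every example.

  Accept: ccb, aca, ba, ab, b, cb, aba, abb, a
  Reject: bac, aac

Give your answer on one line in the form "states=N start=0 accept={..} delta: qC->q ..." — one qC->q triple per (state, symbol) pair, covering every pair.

states=2 start=0 accept={0} delta: 0a->0 0b->0 0c->1 1a->0 1b->0 1c->0

State merging on the prefix tree: take the shortest (then alphabetical) example prefix whose next move is undefined and point that move at state 0, else 1, else 2, ...; a target is out if some Accept/Reject pair would then sit in one state with the same input left (inseparable). If every existing state is out, open a new one.
a: 0a undefined. 0a->0: ok.
b: 0b undefined. 0b->0: ok.
c: 0c undefined. 0c->0: no, ccb/bac meet in 0. Open state 1: 0c->1.
cb: 1b undefined. 1b->0: ok.
cc: 1c undefined. 1c->0: ok.
aca: 1a undefined. 1a->0: ok.
All examples now run through 2 states with every (state, symbol) defined. Accept strings end in {0}, Reject strings end in {1}; accept={0}.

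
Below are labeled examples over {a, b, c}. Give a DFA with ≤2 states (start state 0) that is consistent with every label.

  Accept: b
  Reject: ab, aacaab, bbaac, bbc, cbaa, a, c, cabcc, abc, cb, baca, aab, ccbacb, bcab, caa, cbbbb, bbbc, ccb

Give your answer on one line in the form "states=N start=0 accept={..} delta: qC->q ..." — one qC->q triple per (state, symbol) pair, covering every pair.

states=2 start=0 accept={0} delta: 0a->1 0b->0 0c->1 1a->1 1b->1 1c->1

Fold the examples into a partial DFA from state 0: repeatedly fix the first undefined (state, symbol) met by the shortest-then-alphabetical prefix, trying targets in increasing order and rejecting any under which an Accept and a Reject string meet in one state with the same remainder; add a state when all current targets are rejected. Accepting states are where Accept strings end.
a: 0a undefined. 0a->0: no, b/ab meet in 0 with "b" left. Open state 1: 0a->1.
b: 0b undefined. 0b->0: ok.
c: 0c undefined. 0c->0: no, b/bbc meet in 0. 0c->1: ok.
aa: 1a undefined. 1a->0: no, b/aab meet in 0. 1a->1: ok.
ab: 1b undefined. 1b->0: no, b/ab meet in 0. 1b->1: ok.
cc: 1c undefined. 1c->0: no, b/bbaac meet in 0. 1c->1: ok.
All examples now run through 2 states with every (state, symbol) defined. Accept strings end in {0}, Reject strings end in {1}; accept={0}.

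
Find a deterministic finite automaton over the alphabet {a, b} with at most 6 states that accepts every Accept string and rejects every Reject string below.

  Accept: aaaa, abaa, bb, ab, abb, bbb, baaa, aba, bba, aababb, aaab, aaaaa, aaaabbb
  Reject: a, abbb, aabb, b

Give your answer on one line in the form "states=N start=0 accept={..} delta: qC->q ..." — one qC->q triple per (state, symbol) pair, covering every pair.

states=3 start=0 accept={0,2} delta: 0a->1 0b->1 1a->2 1b->2 2a->2 2b->0

Fold the examples into a partial DFA from state 0: repeatedly fix the first undefined (state, symbol) met by the shortest-then-alphabetical prefix, trying targets in increasing order and rejecting any under which an Accept and a Reject string meet in one state with the same remainder; add a state when all current targets are rejected. Accepting states are where Accept strings end.
a: 0a undefined. 0a->0: no, aaaa/a meet in 0. Open state 1: 0a->1.
b: 0b undefined. 0b->0: no, bb/b meet in 0. 0b->1: ok.
aa: 1a undefined. 1a->0: no, bb/aabb meet in 1 with "b" left. 1a->1: no, aaaa/a meet in 1. Open state 2: 1a->2.
ab: 1b undefined. 1b->0: no, bb/abbb meet in 0. 1b->1: no, bb/a meet in 1. 1b->2: ok.
aaa: 2a undefined. 2a->0: no, aaaa/a meet in 1. 2a->1: no, aba/a meet in 1. 2a->2: ok.
aab: 2b undefined. 2b->0: ok.
All examples now run through 3 states with every (state, symbol) defined. Accept strings end in {0,2}, Reject strings end in {1}; accept={0,2}.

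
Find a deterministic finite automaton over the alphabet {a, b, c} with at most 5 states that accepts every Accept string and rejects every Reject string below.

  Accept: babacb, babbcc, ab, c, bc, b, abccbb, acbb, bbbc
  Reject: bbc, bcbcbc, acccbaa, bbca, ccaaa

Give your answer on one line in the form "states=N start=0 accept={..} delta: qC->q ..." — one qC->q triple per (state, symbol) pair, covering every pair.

states=4 start=0 accept={1,2} delta: 0a->0 0b->1 0c->1 1a->0 1b->2 1c->1 2a->0 2b->1 2c->3 3a->0 3b->2 3c->1

Fold the examples into a partial DFA from state 0: repeatedly fix the first undefined (state, symbol) met by the shortest-then-alphabetical prefix, trying targets in increasing order and rejecting any under which an Accept and a Reject string meet in one state with the same remainder; add a state when all current targets are rejected. Accepting states are where Accept strings end.
a: 0a undefined. 0a->0: ok.
b: 0b undefined. 0b->0: no, c/bbc meet in 0 with "c" left. Open state 1: 0b->1.
c: 0c undefined. 0c->0: no, c/ccaaa meet in 0. 0c->1: ok.
ba: 1a undefined. 1a->0: ok.
bb: 1b undefined. 1b->0: no, babacb/bbca meet in 0. 1b->1: no, bc/bbc meet in 1 with "c" left. Open state 2: 1b->2.
bc: 1c undefined. 1c->0: no, bc/bcbcbc meet in 0. 1c->1: ok.
bbb: 2b undefined. 2b->0: no, abccbb/ccaaa meet in 0. 2b->1: ok.
bbc: 2c undefined. 2c->0: no, babbcc/bcbcbc meet in 1. 2c->1: no, babbcc/bbc meet in 1. 2c->2: no, babacb/bbc meet in 2. Open state 3: 2c->3.
bbca: 3a undefined. 3a->0: ok.
bcbcb: 3b undefined. 3b->0: no, ab/bcbcbc meet in 1. 3b->1: no, ab/bcbcbc meet in 1. 3b->2: ok.
acccba: 2a undefined. 2a->0: ok.
babbcc: 3c undefined. 3c->0: no, babbcc/acccbaa meet in 0. 3c->1: ok.
All examples now run through 4 states with every (state, symbol) defined. Accept strings end in {1,2}, Reject strings end in {0,3}; accept={1,2}.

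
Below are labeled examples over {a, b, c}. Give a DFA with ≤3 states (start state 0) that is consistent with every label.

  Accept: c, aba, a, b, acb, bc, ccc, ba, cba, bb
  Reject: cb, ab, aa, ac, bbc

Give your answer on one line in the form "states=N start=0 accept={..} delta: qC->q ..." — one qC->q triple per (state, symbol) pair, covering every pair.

Fold the examples into a partial DFA from state 0: repeatedly fix the first undefined (state, symbol) met by the shortest-then-alphabetical prefix, trying targets in increasing order and rejecting any under which an Accept and a Reject string meet in one state with the same remainder; add a state when all current targets are rejected. Accepting states are where Accept strings end.
a: 0a undefined. 0a->0: no, c/ac meet in 0 with "c" left. Open state 1: 0a->1.
b: 0b undefined. 0b->0: no, c/bbc meet in 0 with "c" left. 0b->1: no, bc/ac meet in 1 with "c" left. Open state 2: 0b->2.
c: 0c undefined. 0c->0: no, b/cb meet in 2. 0c->1: ok.
aa: 1a undefined. 1a->0: ok.
ab: 1b undefined. 1b->0: ok.
ac: 1c undefined. 1c->0: ok.
ba: 2a undefined. 2a->0: no, ba/cb meet in 0. 2a->1: ok.
bb: 2b undefined. 2b->0: no, c/bbc meet in 1. 2b->1: ok.
bc: 2c undefined. 2c->0: no, bc/cb meet in 0. 2c->1: ok.
All examples now run through 3 states with every (state, symbol) defined. Accept strings end in {1,2}, Reject strings end in {0}; accept={1,2}.

states=3 start=0 accept={1,2} delta: 0a->1 0b->2 0c->1 1a->0 1b->0 1c->0 2a->1 2b->1 2c->1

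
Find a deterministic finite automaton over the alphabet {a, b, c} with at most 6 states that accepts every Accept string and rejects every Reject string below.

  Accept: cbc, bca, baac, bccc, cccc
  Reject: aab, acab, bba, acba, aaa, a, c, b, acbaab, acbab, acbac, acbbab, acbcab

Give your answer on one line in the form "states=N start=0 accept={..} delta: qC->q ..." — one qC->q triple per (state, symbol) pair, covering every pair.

states=4 start=0 accept={3} delta: 0a->0 0b->1 0c->1 1a->1 1b->2 1c->3 2a->0 2b->0 2c->3 3a->3 3b->0 3c->1

Fold the examples into a partial DFA from state 0: repeatedly fix the first undefined (state, symbol) met by the shortest-then-alphabetical prefix, trying targets in increasing order and rejecting any under which an Accept and a Reject string meet in one state with the same remainder; add a state when all current targets are rejected. Accepting states are where Accept strings end.
a: 0a undefined. 0a->0: ok.
b: 0b undefined. 0b->0: no, baac/c meet in 0 with "c" left. Open state 1: 0b->1.
c: 0c undefined. 0c->0: no, cccc/aaa meet in 0. 0c->1: ok.
ba: 1a undefined. 1a->0: no, baac/aab meet in 1. 1a->1: ok.
bb: 1b undefined. 1b->0: no, cbc/aab meet in 1. 1b->1: no, cbc/acbac meet in 1 with "c" left. Open state 2: 1b->2.
bc: 1c undefined. 1c->0: no, bca/aaa meet in 0. 1c->1: no, bca/aab meet in 1. 1c->2: no, bca/bba meet in 2 with "a" left. Open state 3: 1c->3.
bba: 2a undefined. 2a->0: ok.
bca: 3a undefined. 3a->0: no, bca/bba meet in 0. 3a->1: no, bca/aab meet in 1. 3a->2: no, bca/acab meet in 2. 3a->3: ok.
bcc: 3c undefined. 3c->0: no, bccc/aab meet in 1. 3c->1: ok.
cbc: 2c undefined. 2c->0: no, cbc/bba meet in 0. 2c->1: no, cbc/aab meet in 1. 2c->2: no, cbc/acab meet in 2. 2c->3: ok.
acbb: 2b undefined. 2b->0: ok.
acbcab: 3b undefined. 3b->0: ok.
All examples now run through 4 states with every (state, symbol) defined. Accept strings end in {3}, Reject strings end in {0,1,2}; accept={3}.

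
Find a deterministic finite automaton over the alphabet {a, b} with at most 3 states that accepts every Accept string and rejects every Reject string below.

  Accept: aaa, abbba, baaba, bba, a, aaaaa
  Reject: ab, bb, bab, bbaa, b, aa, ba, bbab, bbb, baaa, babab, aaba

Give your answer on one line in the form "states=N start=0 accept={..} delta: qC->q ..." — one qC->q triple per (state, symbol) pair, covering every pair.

Grow the machine one transition at a time. Run the examples from 0; the earliest place one falls off (shortest prefix, ties alphabetical) gets sent to the lowest-numbered state that keeps every Accept/Reject pair distinguishable — a pair clashes when both reach the same state with identical unread suffix — and to a fresh state only if none does.
a: 0a undefined. 0a->0: no, aaa/aa meet in 0. Open state 1: 0a->1.
b: 0b undefined. 0b->0: no, aaa/baaa meet in 1 with "aa" left. 0b->1: no, a/b meet in 1. Open state 2: 0b->2.
aa: 1a undefined. 1a->0: ok.
ab: 1b undefined. 1b->0: ok.
ba: 2a undefined. 2a->0: ok.
bb: 2b undefined. 2b->0: ok.
All examples now run through 3 states with every (state, symbol) defined. Accept strings end in {1}, Reject strings end in {0,2}; accept={1}.

states=3 start=0 accept={1} delta: 0a->1 0b->2 1a->0 1b->0 2a->0 2b->0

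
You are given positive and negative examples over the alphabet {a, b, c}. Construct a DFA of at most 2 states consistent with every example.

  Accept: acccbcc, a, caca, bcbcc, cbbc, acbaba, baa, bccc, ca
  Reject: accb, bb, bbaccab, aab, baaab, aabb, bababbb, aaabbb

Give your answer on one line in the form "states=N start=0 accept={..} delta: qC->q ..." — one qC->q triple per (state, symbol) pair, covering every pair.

Fold the examples into a partial DFA from state 0: repeatedly fix the first undefined (state, symbol) met by the shortest-then-alphabetical prefix, trying targets in increasing order and rejecting any under which an Accept and a Reject string meet in one state with the same remainder; add a state when all current targets are rejected. Accepting states are where Accept strings end.
a: 0a undefined. 0a->0: ok.
b: 0b undefined. 0b->0: no, a/bb meet in 0. Open state 1: 0b->1.
c: 0c undefined. 0c->0: ok.
ba: 1a undefined. 1a->0: ok.
bb: 1b undefined. 1b->0: no, a/bb meet in 0. 1b->1: ok.
bc: 1c undefined. 1c->0: ok.
All examples now run through 2 states with every (state, symbol) defined. Accept strings end in {0}, Reject strings end in {1}; accept={0}.

states=2 start=0 accept={0} delta: 0a->0 0b->1 0c->0 1a->0 1b->1 1c->0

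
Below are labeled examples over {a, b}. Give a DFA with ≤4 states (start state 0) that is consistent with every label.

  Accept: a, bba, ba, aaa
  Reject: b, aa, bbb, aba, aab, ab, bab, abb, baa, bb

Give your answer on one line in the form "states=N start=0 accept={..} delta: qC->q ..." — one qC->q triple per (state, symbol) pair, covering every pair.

states=3 start=0 accept={1} delta: 0a->1 0b->0 1a->0 1b->2 2a->0 2b->0

Fold the examples into a partial DFA from state 0: repeatedly fix the first undefined (state, symbol) met by the shortest-then-alphabetical prefix, trying targets in increasing order and rejecting any under which an Accept and a Reject string meet in one state with the same remainder; add a state when all current targets are rejected. Accepting states are where Accept strings end.
a: 0a undefined. 0a->0: no, a/aa meet in 0. Open state 1: 0a->1.
b: 0b undefined. 0b->0: ok.
aa: 1a undefined. 1a->0: ok.
ab: 1b undefined. 1b->0: no, a/aba meet in 1. 1b->1: no, a/ab meet in 1. Open state 2: 1b->2.
aba: 2a undefined. 2a->0: ok.
abb: 2b undefined. 2b->0: ok.
All examples now run through 3 states with every (state, symbol) defined. Accept strings end in {1}, Reject strings end in {0,2}; accept={1}.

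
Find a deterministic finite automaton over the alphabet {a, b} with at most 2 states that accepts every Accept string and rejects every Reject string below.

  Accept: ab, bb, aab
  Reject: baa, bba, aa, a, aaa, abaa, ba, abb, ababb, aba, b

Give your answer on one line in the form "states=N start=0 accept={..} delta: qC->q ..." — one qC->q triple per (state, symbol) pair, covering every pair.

State merging on the prefix tree: take the shortest (then alphabetical) example prefix whose next move is undefined and point that move at state 0, else 1, else 2, ...; a target is out if some Accept/Reject pair would then sit in one state with the same input left (inseparable). If every existing state is out, open a new one.
a: 0a undefined. 0a->0: no, ab/b meet in 0 with "b" left. Open state 1: 0a->1.
b: 0b undefined. 0b->0: no, bb/b meet in 0. 0b->1: ok.
aa: 1a undefined. 1a->0: no, aab/baa meet in 1. 1a->1: ok.
ab: 1b undefined. 1b->0: ok.
All examples now run through 2 states with every (state, symbol) defined. Accept strings end in {0}, Reject strings end in {1}; accept={0}.

states=2 start=0 accept={0} delta: 0a->1 0b->1 1a->1 1b->0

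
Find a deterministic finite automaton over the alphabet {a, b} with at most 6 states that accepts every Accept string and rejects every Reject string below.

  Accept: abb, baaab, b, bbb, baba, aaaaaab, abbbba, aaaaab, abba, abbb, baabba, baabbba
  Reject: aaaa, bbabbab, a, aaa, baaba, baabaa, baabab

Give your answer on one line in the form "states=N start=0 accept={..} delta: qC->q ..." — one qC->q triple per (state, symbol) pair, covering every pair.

states=6 start=0 accept={1,2,3} delta: 0a->0 0b->1 1a->2 1b->1 2a->3 2b->2 3a->0 3b->4 4a->4 4b->5 5a->1 5b->1

State merging on the prefix tree: take the shortest (then alphabetical) example prefix whose next move is undefined and point that move at state 0, else 1, else 2, ...; a target is out if some Accept/Reject pair would then sit in one state with the same input left (inseparable). If every existing state is out, open a new one.
a: 0a undefined. 0a->0: ok.
b: 0b undefined. 0b->0: no, abb/aaaa meet in 0. Open state 1: 0b->1.
ba: 1a undefined. 1a->0: no, baaab/baabab meet in 1. 1a->1: no, baba/baaba meet in 1 with "ba" left. Open state 2: 1a->2.
bb: 1b undefined. 1b->0: no, abb/aaaa meet in 0. 1b->1: ok.
baa: 2a undefined. 2a->0: no, abbbba/baaba meet in 2. 2a->1: no, abb/baabaa meet in 1. 2a->2: no, baba/baaba meet in 2 with "ba" left. Open state 3: 2a->3.
bab: 2b undefined. 2b->0: no, baba/aaaa meet in 0. 2b->1: no, abb/bbabbab meet in 1. 2b->2: ok.
baaa: 3a undefined. 3a->0: ok.
baab: 3b undefined. 3b->0: no, abb/baabab meet in 1. 3b->1: no, abb/bbabbab meet in 1. 3b->2: no, baba/baaba meet in 3. 3b->3: no, abb/baabab meet in 1. Open state 4: 3b->4.
baaba: 4a undefined. 4a->0: no, abb/baabab meet in 1. 4a->1: no, abb/baaba meet in 1. 4a->2: no, baba/baabaa meet in 3. 4a->3: no, baba/baaba meet in 3. 4a->4: ok.
baabb: 4b undefined. 4b->0: no, baabba/aaaa meet in 0. 4b->1: no, abb/baabab meet in 1. 4b->2: no, abbbba/baabab meet in 2. 4b->3: no, baba/baabab meet in 3. 4b->4: no, baabba/bbabbab meet in 4. Open state 5: 4b->5.
baabba: 5a undefined. 5a->0: no, baabba/aaaa meet in 0. 5a->1: ok.
baabbb: 5b undefined. 5b->0: no, baabbba/aaaa meet in 0. 5b->1: ok.
All examples now run through 6 states with every (state, symbol) defined. Accept strings end in {1,2,3}, Reject strings end in {0,4,5}; accept={1,2,3}.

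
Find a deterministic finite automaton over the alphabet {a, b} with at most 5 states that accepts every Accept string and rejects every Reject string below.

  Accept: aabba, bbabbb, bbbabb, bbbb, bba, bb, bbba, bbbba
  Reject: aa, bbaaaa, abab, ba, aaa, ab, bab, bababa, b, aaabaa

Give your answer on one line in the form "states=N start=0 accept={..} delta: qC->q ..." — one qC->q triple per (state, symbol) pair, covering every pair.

State merging on the prefix tree: take the shortest (then alphabetical) example prefix whose next move is undefined and point that move at state 0, else 1, else 2, ...; a target is out if some Accept/Reject pair would then sit in one state with the same input left (inseparable). If every existing state is out, open a new one.
a: 0a undefined. 0a->0: ok.
b: 0b undefined. 0b->0: no, aabba/aa meet in 0. Open state 1: 0b->1.
ba: 1a undefined. 1a->0: ok.
bb: 1b undefined. 1b->0: no, aabba/aa meet in 0. 1b->1: no, aabba/aa meet in 0. Open state 2: 1b->2.
bba: 2a undefined. 2a->0: no, aabba/aa meet in 0. 2a->1: no, aabba/abab meet in 1. 2a->2: no, aabba/bbaaaa meet in 2. Open state 3: 2a->3.
bbb: 2b undefined. 2b->0: no, bbbb/abab meet in 1. 2b->1: no, bbba/aa meet in 0. 2b->2: ok.
bbaa: 3a undefined. 3a->0: ok.
bbab: 3b undefined. 3b->0: no, bbbabb/abab meet in 1. 3b->1: ok.
All examples now run through 4 states with every (state, symbol) defined. Accept strings end in {2,3}, Reject strings end in {0,1}; accept={2,3}.

states=4 start=0 accept={2,3} delta: 0a->0 0b->1 1a->0 1b->2 2a->3 2b->2 3a->0 3b->1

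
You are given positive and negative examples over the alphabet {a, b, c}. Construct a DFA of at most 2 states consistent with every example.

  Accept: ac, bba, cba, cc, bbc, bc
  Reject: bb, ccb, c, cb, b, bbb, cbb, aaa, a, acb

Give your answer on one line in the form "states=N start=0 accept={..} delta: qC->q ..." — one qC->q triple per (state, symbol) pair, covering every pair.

states=2 start=0 accept={0} delta: 0a->1 0b->1 0c->1 1a->0 1b->1 1c->0

Grow the machine one transition at a time. Run the examples from 0; the earliest place one falls off (shortest prefix, ties alphabetical) gets sent to the lowest-numbered state that keeps every Accept/Reject pair distinguishable — a pair clashes when both reach the same state with identical unread suffix — and to a fresh state only if none does.
a: 0a undefined. 0a->0: no, ac/c meet in 0 with "c" left. Open state 1: 0a->1.
b: 0b undefined. 0b->0: no, bba/a meet in 1. 0b->1: ok.
c: 0c undefined. 0c->0: no, cc/c meet in 0. 0c->1: ok.
aa: 1a undefined. 1a->0: ok.
ac: 1c undefined. 1c->0: ok.
bb: 1b undefined. 1b->0: no, ac/bb meet in 0. 1b->1: ok.
All examples now run through 2 states with every (state, symbol) defined. Accept strings end in {0}, Reject strings end in {1}; accept={0}.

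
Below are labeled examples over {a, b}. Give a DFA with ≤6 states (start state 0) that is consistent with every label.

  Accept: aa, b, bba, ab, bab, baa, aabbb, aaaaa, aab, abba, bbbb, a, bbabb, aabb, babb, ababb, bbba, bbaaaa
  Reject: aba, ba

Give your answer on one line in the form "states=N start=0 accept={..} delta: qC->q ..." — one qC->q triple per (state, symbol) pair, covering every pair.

State merging on the prefix tree: take the shortest (then alphabetical) example prefix whose next move is undefined and point that move at state 0, else 1, else 2, ...; a target is out if some Accept/Reject pair would then sit in one state with the same input left (inseparable). If every existing state is out, open a new one.
a: 0a undefined. 0a->0: ok.
b: 0b undefined. 0b->0: no, aa/aba meet in 0. Open state 1: 0b->1.
ba: 1a undefined. 1a->0: no, aa/aba meet in 0. 1a->1: no, b/aba meet in 1. Open state 2: 1a->2.
bb: 1b undefined. 1b->0: no, bbba/aba meet in 2. 1b->1: no, bba/aba meet in 2. 1b->2: no, aabb/aba meet in 2. Open state 3: 1b->3.
baa: 2a undefined. 2a->0: ok.
bab: 2b undefined. 2b->0: ok.
bba: 3a undefined. 3a->0: ok.
bbb: 3b undefined. 3b->0: ok.
All examples now run through 4 states with every (state, symbol) defined. Accept strings end in {0,1,3}, Reject strings end in {2}; accept={0,1,3}.

states=4 start=0 accept={0,1,3} delta: 0a->0 0b->1 1a->2 1b->3 2a->0 2b->0 3a->0 3b->0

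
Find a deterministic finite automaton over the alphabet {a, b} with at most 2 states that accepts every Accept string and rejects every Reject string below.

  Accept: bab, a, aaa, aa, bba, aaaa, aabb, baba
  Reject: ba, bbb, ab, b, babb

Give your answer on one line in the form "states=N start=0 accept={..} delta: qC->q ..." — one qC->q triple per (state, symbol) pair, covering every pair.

Fold the examples into a partial DFA from state 0: repeatedly fix the first undefined (state, symbol) met by the shortest-then-alphabetical prefix, trying targets in increasing order and rejecting any under which an Accept and a Reject string meet in one state with the same remainder; add a state when all current targets are rejected. Accepting states are where Accept strings end.
a: 0a undefined. 0a->0: ok.
b: 0b undefined. 0b->0: no, bab/ba meet in 0. Open state 1: 0b->1.
ba: 1a undefined. 1a->0: no, bab/ab meet in 1. 1a->1: ok.
bb: 1b undefined. 1b->0: ok.
All examples now run through 2 states with every (state, symbol) defined. Accept strings end in {0}, Reject strings end in {1}; accept={0}.

states=2 start=0 accept={0} delta: 0a->0 0b->1 1a->1 1b->0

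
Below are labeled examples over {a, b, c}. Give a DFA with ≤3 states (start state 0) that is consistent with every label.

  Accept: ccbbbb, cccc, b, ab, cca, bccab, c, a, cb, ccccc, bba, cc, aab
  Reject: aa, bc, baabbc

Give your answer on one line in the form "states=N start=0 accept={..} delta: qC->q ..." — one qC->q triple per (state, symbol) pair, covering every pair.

states=3 start=0 accept={0,1} delta: 0a->1 0b->1 0c->0 1a->2 1b->0 1c->2 2a->1 2b->0 2c->0

Grow the machine one transition at a time. Run the examples from 0; the earliest place one falls off (shortest prefix, ties alphabetical) gets sent to the lowest-numbered state that keeps every Accept/Reject pair distinguishable — a pair clashes when both reach the same state with identical unread suffix — and to a fresh state only if none does.
a: 0a undefined. 0a->0: no, a/aa meet in 0. Open state 1: 0a->1.
b: 0b undefined. 0b->0: no, c/bc meet in 0 with "c" left. 0b->1: ok.
c: 0c undefined. 0c->0: ok.
aa: 1a undefined. 1a->0: no, cccc/aa meet in 0. 1a->1: no, b/aa meet in 1. Open state 2: 1a->2.
ab: 1b undefined. 1b->0: ok.
bc: 1c undefined. 1c->0: no, ccbbbb/bc meet in 0. 1c->1: no, b/bc meet in 1. 1c->2: ok.
aab: 2b undefined. 2b->0: ok.
baa: 2a undefined. 2a->0: no, ccbbbb/baabbc meet in 0. 2a->1: ok.
bcc: 2c undefined. 2c->0: ok.
All examples now run through 3 states with every (state, symbol) defined. Accept strings end in {0,1}, Reject strings end in {2}; accept={0,1}.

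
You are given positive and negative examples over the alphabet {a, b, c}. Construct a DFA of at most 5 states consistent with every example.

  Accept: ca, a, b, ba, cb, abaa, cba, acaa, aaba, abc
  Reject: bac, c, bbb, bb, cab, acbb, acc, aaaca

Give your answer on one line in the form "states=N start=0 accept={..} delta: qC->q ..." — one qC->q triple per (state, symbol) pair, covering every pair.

Grow the machine one transition at a time. Run the examples from 0; the earliest place one falls off (shortest prefix, ties alphabetical) gets sent to the lowest-numbered state that keeps every Accept/Reject pair distinguishable — a pair clashes when both reach the same state with identical unread suffix — and to a fresh state only if none does.
a: 0a undefined. 0a->0: no, ca/aaaca meet in 0 with "ca" left. Open state 1: 0a->1.
b: 0b undefined. 0b->0: no, b/bbb meet in 0. 0b->1: ok.
c: 0c undefined. 0c->0: ok.
aa: 1a undefined. 1a->0: no, ba/bac meet in 0. 1a->1: ok.
ab: 1b undefined. 1b->0: no, ca/bbb meet in 1. 1b->1: no, ca/bbb meet in 1. Open state 2: 1b->2.
ac: 1c undefined. 1c->0: no, ca/aaaca meet in 1. 1c->1: no, ca/bac meet in 1. 1c->2: no, aaba/aaaca meet in 2 with "a" left. Open state 3: 1c->3.
aba: 2a undefined. 2a->0: no, aaba/c meet in 0. 2a->1: ok.
abc: 2c undefined. 2c->0: no, abc/c meet in 0. 2c->1: ok.
aca: 3a undefined. 3a->0: ok.
acb: 3b undefined. 3b->0: no, ca/acbb meet in 1. 3b->1: ok.
acc: 3c undefined. 3c->0: ok.
bbb: 2b undefined. 2b->0: ok.
All examples now run through 4 states with every (state, symbol) defined. Accept strings end in {1}, Reject strings end in {0,2,3}; accept={1}.

states=4 start=0 accept={1} delta: 0a->1 0b->1 0c->0 1a->1 1b->2 1c->3 2a->1 2b->0 2c->1 3a->0 3b->1 3c->0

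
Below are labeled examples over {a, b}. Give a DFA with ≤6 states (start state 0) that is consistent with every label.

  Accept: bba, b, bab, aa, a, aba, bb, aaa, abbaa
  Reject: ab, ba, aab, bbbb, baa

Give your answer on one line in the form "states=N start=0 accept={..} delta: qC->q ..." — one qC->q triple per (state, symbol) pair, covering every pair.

states=5 start=0 accept={0,1,2} delta: 0a->1 0b->2 1a->1 1b->3 2a->4 2b->1 3a->0 3b->3 4a->3 4b->0

Fold the examples into a partial DFA from state 0: repeatedly fix the first undefined (state, symbol) met by the shortest-then-alphabetical prefix, trying targets in increasing order and rejecting any under which an Accept and a Reject string meet in one state with the same remainder; add a state when all current targets are rejected. Accepting states are where Accept strings end.
a: 0a undefined. 0a->0: no, b/ab meet in 0 with "b" left. Open state 1: 0a->1.
b: 0b undefined. 0b->0: no, bba/ba meet in 1. 0b->1: no, bab/aab meet in 1 with "ab" left. Open state 2: 0b->2.
aa: 1a undefined. 1a->0: no, b/aab meet in 2. 1a->1: ok.
ab: 1b undefined. 1b->0: no, abbaa/baa meet in 2 with "aa" left. 1b->1: no, aa/ab meet in 1. 1b->2: no, b/ab meet in 2. Open state 3: 1b->3.
ba: 2a undefined. 2a->0: no, aa/baa meet in 1. 2a->1: no, bab/ab meet in 3. 2a->2: no, b/ba meet in 2. 2a->3: no, aba/baa meet in 3 with "a" left. Open state 4: 2a->4.
bb: 2b undefined. 2b->0: no, bb/bbbb meet in 0. 2b->1: ok.
aba: 3a undefined. 3a->0: ok.
abb: 3b undefined. 3b->0: no, aba/bbbb meet in 0. 3b->1: no, bba/bbbb meet in 1. 3b->2: no, b/bbbb meet in 2. 3b->3: ok.
baa: 4a undefined. 4a->0: no, aba/baa meet in 0. 4a->1: no, bba/baa meet in 1. 4a->2: no, b/baa meet in 2. 4a->3: ok.
bab: 4b undefined. 4b->0: ok.
All examples now run through 5 states with every (state, symbol) defined. Accept strings end in {0,1,2}, Reject strings end in {3,4}; accept={0,1,2}.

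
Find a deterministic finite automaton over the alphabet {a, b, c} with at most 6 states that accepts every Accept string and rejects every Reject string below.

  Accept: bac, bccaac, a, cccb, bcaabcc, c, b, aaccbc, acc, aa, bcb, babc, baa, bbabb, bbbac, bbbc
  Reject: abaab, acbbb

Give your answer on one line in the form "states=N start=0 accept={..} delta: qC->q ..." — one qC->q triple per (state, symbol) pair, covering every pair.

Grow the machine one transition at a time. Run the examples from 0; the earliest place one falls off (shortest prefix, ties alphabetical) gets sent to the lowest-numbered state that keeps every Accept/Reject pair distinguishable — a pair clashes when both reach the same state with identical unread suffix — and to a fresh state only if none does.
a: 0a undefined. 0a->0: ok.
b: 0b undefined. 0b->0: no, a/abaab meet in 0. Open state 1: 0b->1.
c: 0c undefined. 0c->0: ok.
ba: 1a undefined. 1a->0: no, cccb/abaab meet in 1. 1a->1: ok.
bb: 1b undefined. 1b->0: no, a/abaab meet in 0. 1b->1: no, cccb/abaab meet in 1. Open state 2: 1b->2.
bc: 1c undefined. 1c->0: ok.
bba: 2a undefined. 2a->0: no, bbabb/abaab meet in 2. 2a->1: no, bbabb/acbbb meet in 2 with "b" left. 2a->2: ok.
bbb: 2b undefined. 2b->0: no, bac/acbbb meet in 0. 2b->1: no, cccb/acbbb meet in 1. 2b->2: no, bbabb/abaab meet in 2. Open state 3: 2b->3.
babc: 2c undefined. 2c->0: ok.
bbba: 3a undefined. 3a->0: ok.
bbbc: 3c undefined. 3c->0: ok.
bbabb: 3b undefined. 3b->0: ok.
All examples now run through 4 states with every (state, symbol) defined. Accept strings end in {0,1}, Reject strings end in {2,3}; accept={0,1}.

states=4 start=0 accept={0,1} delta: 0a->0 0b->1 0c->0 1a->1 1b->2 1c->0 2a->2 2b->3 2c->0 3a->0 3b->0 3c->0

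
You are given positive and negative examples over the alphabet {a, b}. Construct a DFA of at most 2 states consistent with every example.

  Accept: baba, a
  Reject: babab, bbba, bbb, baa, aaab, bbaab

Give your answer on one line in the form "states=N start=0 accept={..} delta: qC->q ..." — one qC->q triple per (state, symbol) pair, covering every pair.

states=2 start=0 accept={0} delta: 0a->0 0b->1 1a->1 1b->0

Grow the machine one transition at a time. Run the examples from 0; the earliest place one falls off (shortest prefix, ties alphabetical) gets sent to the lowest-numbered state that keeps every Accept/Reject pair distinguishable — a pair clashes when both reach the same state with identical unread suffix — and to a fresh state only if none does.
a: 0a undefined. 0a->0: ok.
b: 0b undefined. 0b->0: no, baba/babab meet in 0. Open state 1: 0b->1.
ba: 1a undefined. 1a->0: no, baba/baa meet in 0. 1a->1: ok.
bb: 1b undefined. 1b->0: ok.
All examples now run through 2 states with every (state, symbol) defined. Accept strings end in {0}, Reject strings end in {1}; accept={0}.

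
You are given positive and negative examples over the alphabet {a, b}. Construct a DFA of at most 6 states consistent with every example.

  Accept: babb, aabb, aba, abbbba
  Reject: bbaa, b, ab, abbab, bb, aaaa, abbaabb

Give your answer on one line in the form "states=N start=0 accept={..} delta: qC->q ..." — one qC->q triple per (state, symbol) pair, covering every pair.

states=4 start=0 accept={3} delta: 0a->1 0b->0 1a->1 1b->2 2a->3 2b->3 3a->3 3b->1

State merging on the prefix tree: take the shortest (then alphabetical) example prefix whose next move is undefined and point that move at state 0, else 1, else 2, ...; a target is out if some Accept/Reject pair would then sit in one state with the same input left (inseparable). If every existing state is out, open a new one.
a: 0a undefined. 0a->0: no, aabb/bb meet in 0 with "bb" left. Open state 1: 0a->1.
b: 0b undefined. 0b->0: ok.
aa: 1a undefined. 1a->0: no, aabb/bbaa meet in 0. 1a->1: ok.
ab: 1b undefined. 1b->0: no, babb/b meet in 0. 1b->1: no, babb/bbaa meet in 1. Open state 2: 1b->2.
aba: 2a undefined. 2a->0: no, aba/b meet in 0. 2a->1: no, aba/bbaa meet in 1. 2a->2: no, aba/ab meet in 2. Open state 3: 2a->3.
abb: 2b undefined. 2b->0: no, babb/b meet in 0. 2b->1: no, babb/bbaa meet in 1. 2b->2: no, babb/ab meet in 2. 2b->3: ok.
abba: 3a undefined. 3a->0: no, babb/abbaabb meet in 3. 3a->1: no, babb/abbaabb meet in 3. 3a->2: no, babb/abbab meet in 3. 3a->3: ok.
abbb: 3b undefined. 3b->0: no, abbbba/bbaa meet in 1. 3b->1: ok.
All examples now run through 4 states with every (state, symbol) defined. Accept strings end in {3}, Reject strings end in {0,1,2}; accept={3}.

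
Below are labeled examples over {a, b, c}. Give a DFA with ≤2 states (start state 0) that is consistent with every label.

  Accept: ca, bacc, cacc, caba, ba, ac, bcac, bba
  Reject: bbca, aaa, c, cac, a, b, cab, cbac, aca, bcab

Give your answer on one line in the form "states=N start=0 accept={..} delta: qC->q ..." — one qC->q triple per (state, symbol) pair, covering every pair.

states=2 start=0 accept={0} delta: 0a->1 0b->1 0c->1 1a->0 1b->1 1c->0

Grow the machine one transition at a time. Run the examples from 0; the earliest place one falls off (shortest prefix, ties alphabetical) gets sent to the lowest-numbered state that keeps every Accept/Reject pair distinguishable — a pair clashes when both reach the same state with identical unread suffix — and to a fresh state only if none does.
a: 0a undefined. 0a->0: no, ca/aca meet in 0 with "ca" left. Open state 1: 0a->1.
b: 0b undefined. 0b->0: no, ca/bbca meet in 0 with "ca" left. 0b->1: ok.
c: 0c undefined. 0c->0: no, ca/a meet in 1. 0c->1: ok.
aa: 1a undefined. 1a->0: ok.
ac: 1c undefined. 1c->0: ok.
bb: 1b undefined. 1b->0: no, ca/bbca meet in 0. 1b->1: ok.
All examples now run through 2 states with every (state, symbol) defined. Accept strings end in {0}, Reject strings end in {1}; accept={0}.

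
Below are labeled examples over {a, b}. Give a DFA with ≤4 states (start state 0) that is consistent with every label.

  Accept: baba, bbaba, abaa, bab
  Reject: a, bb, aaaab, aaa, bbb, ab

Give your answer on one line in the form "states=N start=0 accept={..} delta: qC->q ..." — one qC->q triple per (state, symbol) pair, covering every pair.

states=3 start=0 accept={2} delta: 0a->0 0b->1 1a->2 1b->0 2a->2 2b->2

Fold the examples into a partial DFA from state 0: repeatedly fix the first undefined (state, symbol) met by the shortest-then-alphabetical prefix, trying targets in increasing order and rejecting any under which an Accept and a Reject string meet in one state with the same remainder; add a state when all current targets are rejected. Accepting states are where Accept strings end.
a: 0a undefined. 0a->0: ok.
b: 0b undefined. 0b->0: no, baba/a meet in 0. Open state 1: 0b->1.
ba: 1a undefined. 1a->0: no, baba/a meet in 0. 1a->1: no, abaa/aaaab meet in 1. Open state 2: 1a->2.
bb: 1b undefined. 1b->0: ok.
bab: 2b undefined. 2b->0: no, baba/a meet in 0. 2b->1: no, bab/aaaab meet in 1. 2b->2: ok.
abaa: 2a undefined. 2a->0: no, baba/a meet in 0. 2a->1: no, baba/aaaab meet in 1. 2a->2: ok.
All examples now run through 3 states with every (state, symbol) defined. Accept strings end in {2}, Reject strings end in {0,1}; accept={2}.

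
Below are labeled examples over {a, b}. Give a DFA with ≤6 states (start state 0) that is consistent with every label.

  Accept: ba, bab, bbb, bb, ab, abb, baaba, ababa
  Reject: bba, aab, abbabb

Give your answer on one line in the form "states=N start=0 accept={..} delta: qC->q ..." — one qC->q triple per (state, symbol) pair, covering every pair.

states=5 start=0 accept={1,3,4} delta: 0a->1 0b->2 1a->0 1b->3 2a->1 2b->1 3a->0 3b->4 4a->3 4b->0

Fold the examples into a partial DFA from state 0: repeatedly fix the first undefined (state, symbol) met by the shortest-then-alphabetical prefix, trying targets in increasing order and rejecting any under which an Accept and a Reject string meet in one state with the same remainder; add a state when all current targets are rejected. Accepting states are where Accept strings end.
a: 0a undefined. 0a->0: no, ab/aab meet in 0 with "b" left. Open state 1: 0a->1.
b: 0b undefined. 0b->0: no, ba/bba meet in 1. 0b->1: no, bab/aab meet in 1 with "ab" left. Open state 2: 0b->2.
aa: 1a undefined. 1a->0: ok.
ab: 1b undefined. 1b->0: no, abb/aab meet in 2. 1b->1: no, bb/abbabb meet in 2 with "b" left. 1b->2: no, ab/aab meet in 2. Open state 3: 1b->3.
ba: 2a undefined. 2a->0: no, bab/aab meet in 2. 2a->1: ok.
bb: 2b undefined. 2b->0: no, ba/bba meet in 1. 2b->1: ok.
aba: 3a undefined. 3a->0: ok.
abb: 3b undefined. 3b->0: no, abb/bba meet in 0. 3b->1: no, ba/abbabb meet in 1. 3b->2: no, abb/aab meet in 2. 3b->3: no, ba/abbabb meet in 1. Open state 4: 3b->4.
abba: 4a undefined. 4a->0: no, ba/abbabb meet in 1. 4a->1: no, abb/abbabb meet in 4. 4a->2: no, bab/abbabb meet in 3. 4a->3: ok.
abbabb: 4b undefined. 4b->0: ok.
All examples now run through 5 states with every (state, symbol) defined. Accept strings end in {1,3,4}, Reject strings end in {0,2}; accept={1,3,4}.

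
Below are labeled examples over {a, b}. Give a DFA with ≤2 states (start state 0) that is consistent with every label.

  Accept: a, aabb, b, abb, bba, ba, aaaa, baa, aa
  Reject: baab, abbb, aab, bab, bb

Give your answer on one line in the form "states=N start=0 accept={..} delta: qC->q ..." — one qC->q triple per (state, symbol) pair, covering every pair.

Grow the machine one transition at a time. Run the examples from 0; the earliest place one falls off (shortest prefix, ties alphabetical) gets sent to the lowest-numbered state that keeps every Accept/Reject pair distinguishable — a pair clashes when both reach the same state with identical unread suffix — and to a fresh state only if none does.
a: 0a undefined. 0a->0: no, aabb/bb meet in 0 with "bb" left. Open state 1: 0a->1.
b: 0b undefined. 0b->0: no, b/bb meet in 0. 0b->1: ok.
aa: 1a undefined. 1a->0: no, a/aab meet in 1. 1a->1: ok.
ab: 1b undefined. 1b->0: ok.
All examples now run through 2 states with every (state, symbol) defined. Accept strings end in {1}, Reject strings end in {0}; accept={1}.

states=2 start=0 accept={1} delta: 0a->1 0b->1 1a->1 1b->0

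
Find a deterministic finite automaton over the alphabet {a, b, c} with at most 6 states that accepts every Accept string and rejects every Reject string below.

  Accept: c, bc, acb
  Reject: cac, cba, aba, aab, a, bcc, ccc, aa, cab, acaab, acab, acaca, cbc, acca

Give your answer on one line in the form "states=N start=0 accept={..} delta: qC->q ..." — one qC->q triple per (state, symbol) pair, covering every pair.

states=3 start=0 accept={1} delta: 0a->0 0b->0 0c->1 1a->2 1b->1 1c->2 2a->0 2b->0 2c->0

State merging on the prefix tree: take the shortest (then alphabetical) example prefix whose next move is undefined and point that move at state 0, else 1, else 2, ...; a target is out if some Accept/Reject pair would then sit in one state with the same input left (inseparable). If every existing state is out, open a new one.
a: 0a undefined. 0a->0: ok.
b: 0b undefined. 0b->0: ok.
c: 0c undefined. 0c->0: no, c/cac meet in 0. Open state 1: 0c->1.
ca: 1a undefined. 1a->0: no, c/cac meet in 1. 1a->1: no, acb/cab meet in 1 with "b" left. Open state 2: 1a->2.
cb: 1b undefined. 1b->0: no, c/cbc meet in 1. 1b->1: ok.
cc: 1c undefined. 1c->0: no, c/ccc meet in 1. 1c->1: no, c/bcc meet in 1. 1c->2: ok.
cab: 2b undefined. 2b->0: ok.
cac: 2c undefined. 2c->0: ok.
acaa: 2a undefined. 2a->0: ok.
All examples now run through 3 states with every (state, symbol) defined. Accept strings end in {1}, Reject strings end in {0,2}; accept={1}.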